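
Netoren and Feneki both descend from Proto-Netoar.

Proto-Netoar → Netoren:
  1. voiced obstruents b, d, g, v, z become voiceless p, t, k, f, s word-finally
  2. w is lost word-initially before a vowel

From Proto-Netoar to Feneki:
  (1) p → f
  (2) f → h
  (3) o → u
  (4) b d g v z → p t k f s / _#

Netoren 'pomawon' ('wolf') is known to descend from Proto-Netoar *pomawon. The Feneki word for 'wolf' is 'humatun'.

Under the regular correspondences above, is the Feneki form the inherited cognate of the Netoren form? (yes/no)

no

Derive the expected Feneki reflex of *pomawon:
Feneki: start from *pomawon.
  rule 1 (unconditioned shift): pomawon → fomawon
  rule 2 (unconditioned shift): fomawon → homawon
  rule 3 (vowel merger): homawon → humawun
  rule 4: no change — humawun
  ⇒ Feneki humawun
The regular Feneki reflex would be 'humawun', but the attested form is 'humatun'. The correspondence is irregular, so they are not cognates (the Feneki form has a different source).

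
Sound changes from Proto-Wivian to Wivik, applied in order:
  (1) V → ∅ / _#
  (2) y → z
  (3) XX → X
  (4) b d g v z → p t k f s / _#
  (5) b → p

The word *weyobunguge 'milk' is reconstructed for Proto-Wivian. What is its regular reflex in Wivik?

Wivik: *weyobunguge > weyobungug > wezobungug > wezobunguk > wezopunguk  (by apocope, unconditioned shift, final devoicing, unconditioned shift)

wezopunguk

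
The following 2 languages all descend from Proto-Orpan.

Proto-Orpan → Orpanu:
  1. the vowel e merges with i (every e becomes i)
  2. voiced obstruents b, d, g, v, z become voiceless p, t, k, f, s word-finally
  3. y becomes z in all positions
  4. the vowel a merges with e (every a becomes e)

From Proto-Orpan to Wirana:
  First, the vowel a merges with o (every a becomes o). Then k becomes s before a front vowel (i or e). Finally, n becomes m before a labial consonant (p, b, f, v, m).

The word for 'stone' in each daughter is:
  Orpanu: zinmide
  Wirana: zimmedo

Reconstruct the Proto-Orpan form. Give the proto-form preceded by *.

Position 3: Orpanu has n, Wirana has m. Orpanu preserves n here (none of its changes turn any other segment into n), so the proto-segment is *n.
Position 5: Orpanu has i, Wirana has e. Wirana preserves e here (none of its changes turn any other segment into e), so the proto-segment is *e.
This points to *zinmeda. Verify forward in each daughter:
Orpanu: *zinmeda
  zinmeda → zinmida   [vowel merger]
  zinmida (rule 2 does not apply)
  zinmida (rule 3 does not apply)
  zinmida → zinmide   [vowel merger]
  giving Orpanu zinmide.
Wirana: start from *zinmeda.
  rule 1 (vowel merger): zinmeda → zinmedo
  rule 2: no change — zinmedo
  rule 3 (nasal place assimilation): zinmedo → zimmedo
  ⇒ Wirana zimmedo
Only *zinmeda yields all of Orpanu zinmide, Wirana zimmedo.

*zinmeda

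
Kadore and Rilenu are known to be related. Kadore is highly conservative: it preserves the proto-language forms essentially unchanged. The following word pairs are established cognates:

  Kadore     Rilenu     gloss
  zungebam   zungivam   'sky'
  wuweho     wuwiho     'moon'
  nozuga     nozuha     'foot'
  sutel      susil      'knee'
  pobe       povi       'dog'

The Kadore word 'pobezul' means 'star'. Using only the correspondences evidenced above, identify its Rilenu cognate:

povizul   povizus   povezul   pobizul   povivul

pobe ~ povi — Kadore b corresponds to Rilenu v between vowels (before a front vowel).
wuweho ~ wuwiho, sutel ~ susil — Kadore e corresponds to Rilenu i after a consonant, before a consonant other than r, m, n, p, b, f, v.
Applying these to Kadore 'pobezul':
  pobezul → povezul   (b→v between vowels (before a front vowel))
  povezul → povizul   (e→i after a consonant, before a consonant other than r, m, n, p, b, f, v)
So the Rilenu cognate is 'povizul'.

povizul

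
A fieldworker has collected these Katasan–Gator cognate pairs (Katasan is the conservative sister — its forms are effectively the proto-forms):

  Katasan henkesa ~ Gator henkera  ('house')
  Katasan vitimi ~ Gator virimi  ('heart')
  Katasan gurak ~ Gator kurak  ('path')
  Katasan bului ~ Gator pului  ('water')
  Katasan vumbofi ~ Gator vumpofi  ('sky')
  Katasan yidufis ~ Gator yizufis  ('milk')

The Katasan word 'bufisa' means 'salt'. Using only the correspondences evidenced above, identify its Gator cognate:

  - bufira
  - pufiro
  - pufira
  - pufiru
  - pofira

pufira

bului ~ pului — Katasan b corresponds to Gator p word-initially before a back vowel.
henkesa ~ henkera — Katasan s corresponds to Gator r between vowels (before a back vowel).
Applying these to Katasan 'bufisa':
  bufisa → pufisa   (b→p word-initially before a back vowel)
  pufisa → pufira   (s→r between vowels (before a back vowel))
So the Gator cognate is 'pufira'.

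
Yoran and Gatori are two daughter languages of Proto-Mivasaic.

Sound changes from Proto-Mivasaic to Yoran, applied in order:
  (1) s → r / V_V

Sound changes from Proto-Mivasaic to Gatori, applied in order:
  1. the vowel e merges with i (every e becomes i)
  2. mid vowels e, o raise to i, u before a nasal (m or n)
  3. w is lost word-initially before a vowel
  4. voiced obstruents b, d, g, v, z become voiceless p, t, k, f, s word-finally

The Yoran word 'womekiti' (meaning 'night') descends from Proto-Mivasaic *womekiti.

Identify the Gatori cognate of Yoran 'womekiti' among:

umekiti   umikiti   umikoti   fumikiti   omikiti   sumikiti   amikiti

umikiti

Gatori: start from *womekiti.
  rule 1 (vowel merger): womekiti → womikiti
  rule 2 (pre-nasal raising): womikiti → wumikiti
  rule 3 (glide loss): wumikiti → umikiti
  rule 4: no change — umikiti
  ⇒ Gatori umikiti
Only 'umikiti' matches the regular Gatori development of *womekiti.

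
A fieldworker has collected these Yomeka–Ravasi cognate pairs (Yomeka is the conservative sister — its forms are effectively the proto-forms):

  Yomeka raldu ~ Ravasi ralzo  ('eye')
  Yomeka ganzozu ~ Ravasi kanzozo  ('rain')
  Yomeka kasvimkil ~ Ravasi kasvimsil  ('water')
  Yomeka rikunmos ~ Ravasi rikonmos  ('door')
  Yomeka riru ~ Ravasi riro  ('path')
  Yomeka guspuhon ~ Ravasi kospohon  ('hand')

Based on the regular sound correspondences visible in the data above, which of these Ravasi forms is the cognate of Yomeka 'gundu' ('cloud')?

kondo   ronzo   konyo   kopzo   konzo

konzo

guspuhon ~ kospohon — Yomeka g corresponds to Ravasi k word-initially before a back vowel.
rikunmos ~ rikonmos — Yomeka u corresponds to Ravasi o after a consonant, before a nasal.
raldu ~ ralzo — Yomeka d corresponds to Ravasi z after a consonant, before a back vowel.
raldu ~ ralzo, ganzozu ~ kanzozo — Yomeka u corresponds to Ravasi o word-finally.
Applying these to Yomeka 'gundu':
  gundu → kundu   (g→k word-initially before a back vowel)
  kundu → kondu   (u→o after a consonant, before a nasal)
  kondu → konzu   (d→z after a consonant, before a back vowel)
  konzu → konzo   (u→o word-finally)
So the Ravasi cognate is 'konzo'.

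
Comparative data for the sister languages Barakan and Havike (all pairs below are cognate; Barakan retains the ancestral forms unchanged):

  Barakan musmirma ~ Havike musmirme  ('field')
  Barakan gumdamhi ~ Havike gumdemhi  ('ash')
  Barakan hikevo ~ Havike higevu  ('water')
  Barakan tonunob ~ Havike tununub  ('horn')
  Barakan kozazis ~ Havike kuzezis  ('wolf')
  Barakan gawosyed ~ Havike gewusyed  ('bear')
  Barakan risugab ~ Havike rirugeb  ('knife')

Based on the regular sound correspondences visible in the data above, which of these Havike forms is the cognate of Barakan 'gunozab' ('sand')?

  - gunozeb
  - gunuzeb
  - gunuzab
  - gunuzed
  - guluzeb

gunuzeb

kozazis ~ kuzezis, gawosyed ~ gewusyed — Barakan o corresponds to Havike u after a consonant, before a consonant other than r, m, n, p, b, f, v.
risugab ~ rirugeb — Barakan a corresponds to Havike e after a consonant, before a labial obstruent.
Applying these to Barakan 'gunozab':
  gunozab → gunuzab   (o→u after a consonant, before a consonant other than r, m, n, p, b, f, v)
  gunuzab → gunuzeb   (a→e after a consonant, before a labial obstruent)
So the Havike cognate is 'gunuzeb'.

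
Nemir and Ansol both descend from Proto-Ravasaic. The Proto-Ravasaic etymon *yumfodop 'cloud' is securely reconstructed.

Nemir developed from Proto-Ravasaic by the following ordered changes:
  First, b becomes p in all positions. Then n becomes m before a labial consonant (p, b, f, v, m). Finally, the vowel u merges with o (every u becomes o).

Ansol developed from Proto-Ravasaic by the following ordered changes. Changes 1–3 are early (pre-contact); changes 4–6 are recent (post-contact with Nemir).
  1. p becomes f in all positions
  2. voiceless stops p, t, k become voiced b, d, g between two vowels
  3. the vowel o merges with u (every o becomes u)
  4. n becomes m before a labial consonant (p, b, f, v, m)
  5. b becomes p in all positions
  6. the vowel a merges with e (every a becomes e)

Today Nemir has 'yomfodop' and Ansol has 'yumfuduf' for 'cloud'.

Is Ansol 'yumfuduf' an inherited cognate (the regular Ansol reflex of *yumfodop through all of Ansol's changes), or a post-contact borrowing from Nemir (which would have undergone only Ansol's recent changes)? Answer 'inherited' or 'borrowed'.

inherited

If inherited, *yumfodop would pass through all of Ansol's changes:
Ansol: *yumfodop
  yumfodop → yumfodof   [unconditioned shift]
  yumfodof (rule 2 does not apply)
  yumfodof → yumfuduf   [vowel merger]
  yumfuduf (rule 4 does not apply)
  yumfuduf (rule 5 does not apply)
  yumfuduf (rule 6 does not apply)
  giving Ansol yumfuduf.
If borrowed from Nemir 'yomfodop' after the early changes, it would undergo only the recent ones:
  rule 4 (nasal place assimilation): no change (yomfodop)
  rule 5 (unconditioned shift): no change (yomfodop)
  rule 6 (vowel merger): no change (yomfodop)
  ⇒ as a loan: yomfodop
Ansol 'yumfuduf' matches the inherited outcome exactly, so it is an inherited cognate, not a loan.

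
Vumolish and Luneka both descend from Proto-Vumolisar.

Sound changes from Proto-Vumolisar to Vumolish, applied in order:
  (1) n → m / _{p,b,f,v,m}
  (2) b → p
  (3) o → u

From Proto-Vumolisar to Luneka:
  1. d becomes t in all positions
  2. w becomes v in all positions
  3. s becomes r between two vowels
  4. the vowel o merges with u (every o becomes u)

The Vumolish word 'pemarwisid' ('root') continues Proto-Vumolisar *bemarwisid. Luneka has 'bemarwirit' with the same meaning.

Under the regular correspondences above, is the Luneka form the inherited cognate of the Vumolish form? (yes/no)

no

Derive the expected Luneka reflex of *bemarwisid:
Luneka: *bemarwisid
  bemarwisid → bemarwisit   [unconditioned shift]
  bemarwisit → bemarvisit   [unconditioned shift]
  bemarvisit → bemarvirit   [rhotacism]
  bemarvirit (rule 4 does not apply)
  giving Luneka bemarvirit.
The regular Luneka reflex would be 'bemarvirit', but the attested form is 'bemarwirit'. The correspondence is irregular, so they are not cognates (the Luneka form has a different source).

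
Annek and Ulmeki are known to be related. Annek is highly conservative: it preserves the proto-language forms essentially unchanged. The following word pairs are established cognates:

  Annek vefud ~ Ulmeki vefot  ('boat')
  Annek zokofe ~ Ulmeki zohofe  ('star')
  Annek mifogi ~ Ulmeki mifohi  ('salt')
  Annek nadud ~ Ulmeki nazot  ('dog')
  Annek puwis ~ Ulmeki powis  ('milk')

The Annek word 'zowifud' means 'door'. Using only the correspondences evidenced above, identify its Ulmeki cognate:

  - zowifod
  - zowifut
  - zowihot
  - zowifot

vefud ~ vefot, nadud ~ nazot — Annek u corresponds to Ulmeki o after a consonant, before a consonant other than r, m, n, p, b, f, v.
vefud ~ vefot, nadud ~ nazot — Annek d corresponds to Ulmeki t word-finally.
Applying these to Annek 'zowifud':
  zowifud → zowifod   (u→o after a consonant, before a consonant other than r, m, n, p, b, f, v)
  zowifod → zowifot   (d→t word-finally)
So the Ulmeki cognate is 'zowifot'.

zowifot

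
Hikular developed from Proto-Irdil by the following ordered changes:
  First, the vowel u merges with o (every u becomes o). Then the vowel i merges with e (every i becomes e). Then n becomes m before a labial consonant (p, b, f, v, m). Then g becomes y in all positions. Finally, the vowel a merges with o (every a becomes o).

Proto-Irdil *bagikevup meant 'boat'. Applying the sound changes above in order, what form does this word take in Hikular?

boyekevop

Hikular: *bagikevup > bagikevop > bagekevop > bayekevop > boyekevop  (by vowel merger, vowel merger, unconditioned shift, vowel merger)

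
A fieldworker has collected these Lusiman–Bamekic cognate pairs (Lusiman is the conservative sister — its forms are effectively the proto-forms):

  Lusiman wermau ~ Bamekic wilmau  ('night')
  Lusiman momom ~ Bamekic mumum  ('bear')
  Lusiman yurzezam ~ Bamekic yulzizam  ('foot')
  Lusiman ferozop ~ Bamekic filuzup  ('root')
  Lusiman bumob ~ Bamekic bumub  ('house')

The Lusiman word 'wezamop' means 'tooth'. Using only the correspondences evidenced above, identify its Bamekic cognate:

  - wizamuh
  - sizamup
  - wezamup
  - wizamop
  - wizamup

yurzezam ~ yulzizam — Lusiman e corresponds to Bamekic i after a consonant, before a consonant other than r, m, n, p, b, f, v.
ferozop ~ filuzup — Lusiman o corresponds to Bamekic u after a consonant, before a labial obstruent.
Applying these to Lusiman 'wezamop':
  wezamop → wizamop   (e→i after a consonant, before a consonant other than r, m, n, p, b, f, v)
  wizamop → wizamup   (o→u after a consonant, before a labial obstruent)
So the Bamekic cognate is 'wizamup'.

wizamup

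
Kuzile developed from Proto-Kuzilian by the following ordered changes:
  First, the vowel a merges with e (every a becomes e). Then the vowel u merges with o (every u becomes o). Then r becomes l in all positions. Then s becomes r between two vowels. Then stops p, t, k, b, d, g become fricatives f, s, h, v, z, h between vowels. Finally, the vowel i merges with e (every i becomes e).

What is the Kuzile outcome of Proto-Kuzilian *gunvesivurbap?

gonverevolbep

Kuzile: *gunvesivurbap
  gunvesivurbap → gunvesivurbep   [vowel merger]
  gunvesivurbep → gonvesivorbep   [vowel merger]
  gonvesivorbep → gonvesivolbep   [unconditioned shift]
  gonvesivolbep → gonverivolbep   [rhotacism]
  gonverivolbep (rule 5 does not apply)
  gonverivolbep → gonverevolbep   [vowel merger]
  giving Kuzile gonverevolbep.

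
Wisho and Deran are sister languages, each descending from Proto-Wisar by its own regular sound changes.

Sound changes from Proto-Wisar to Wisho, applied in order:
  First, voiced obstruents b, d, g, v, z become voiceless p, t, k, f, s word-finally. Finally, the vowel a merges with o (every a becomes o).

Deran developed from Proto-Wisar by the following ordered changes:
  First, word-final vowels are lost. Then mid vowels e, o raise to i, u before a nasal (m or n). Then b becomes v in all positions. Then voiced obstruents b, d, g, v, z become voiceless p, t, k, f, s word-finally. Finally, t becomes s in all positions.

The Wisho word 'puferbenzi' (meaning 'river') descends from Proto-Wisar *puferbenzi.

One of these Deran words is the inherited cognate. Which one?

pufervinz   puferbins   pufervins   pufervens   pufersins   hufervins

pufervins

Deran: *puferbenzi > puferbenz > puferbinz > pufervinz > pufervins  (by apocope, pre-nasal raising, unconditioned shift, final devoicing)
Only 'pufervins' matches the regular Deran development of *puferbenzi.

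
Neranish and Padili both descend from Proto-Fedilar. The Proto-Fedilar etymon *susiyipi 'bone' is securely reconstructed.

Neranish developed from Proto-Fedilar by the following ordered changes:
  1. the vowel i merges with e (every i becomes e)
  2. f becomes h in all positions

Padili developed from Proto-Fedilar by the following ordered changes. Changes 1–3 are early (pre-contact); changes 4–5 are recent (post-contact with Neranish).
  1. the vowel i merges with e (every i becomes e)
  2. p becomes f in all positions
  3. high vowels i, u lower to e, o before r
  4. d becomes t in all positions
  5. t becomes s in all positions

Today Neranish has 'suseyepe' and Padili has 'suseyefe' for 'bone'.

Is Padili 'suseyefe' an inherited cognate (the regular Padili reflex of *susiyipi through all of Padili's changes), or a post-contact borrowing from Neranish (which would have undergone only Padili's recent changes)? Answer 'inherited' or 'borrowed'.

If inherited, *susiyipi would pass through all of Padili's changes:
Padili: start from *susiyipi.
  rule 1 (vowel merger): susiyipi → suseyepe
  rule 2 (unconditioned shift): suseyepe → suseyefe
  rule 3: no change — suseyefe
  rule 4: no change — suseyefe
  rule 5: no change — suseyefe
  ⇒ Padili suseyefe
If borrowed from Neranish 'suseyepe' after the early changes, it would undergo only the recent ones:
  rule 4 (unconditioned shift): no change (suseyepe)
  rule 5 (unconditioned shift): no change (suseyepe)
  ⇒ as a loan: suseyepe
Padili 'suseyefe' matches the inherited outcome exactly, so it is an inherited cognate, not a loan.

inherited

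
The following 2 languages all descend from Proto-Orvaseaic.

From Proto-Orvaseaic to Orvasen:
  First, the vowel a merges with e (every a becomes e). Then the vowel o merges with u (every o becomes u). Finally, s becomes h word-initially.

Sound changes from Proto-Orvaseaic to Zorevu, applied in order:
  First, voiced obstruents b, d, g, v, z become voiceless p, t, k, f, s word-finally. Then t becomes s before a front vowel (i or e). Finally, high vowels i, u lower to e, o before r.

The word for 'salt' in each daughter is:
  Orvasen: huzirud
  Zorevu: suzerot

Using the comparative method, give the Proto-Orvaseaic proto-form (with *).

*suzirod

Position 1: Orvasen has h, Zorevu has s. Taking the neighbouring segments as reconstructed: Orvasen h could go back to *s or *h; Zorevu s can only go back to *s — the one source consistent with every daughter is *s.
Position 6: Orvasen has u, Zorevu has o. Taking the neighbouring segments as reconstructed: Orvasen u could go back to *o or *u; Zorevu o can only go back to *o — the one source consistent with every daughter is *o.
Verify the candidate proto-form against each daughter:
Orvasen: *suzirod > suzirud > huzirud  (by vowel merger, debuccalisation)
Zorevu: *suzirod
  suzirod → suzirot   [final devoicing]
  suzirot (rule 2 does not apply)
  suzirot → suzerot   [pre-rhotic lowering]
  giving Zorevu suzerot.
No other proto-form is consistent with every reflex, so the reconstruction is *suzirod.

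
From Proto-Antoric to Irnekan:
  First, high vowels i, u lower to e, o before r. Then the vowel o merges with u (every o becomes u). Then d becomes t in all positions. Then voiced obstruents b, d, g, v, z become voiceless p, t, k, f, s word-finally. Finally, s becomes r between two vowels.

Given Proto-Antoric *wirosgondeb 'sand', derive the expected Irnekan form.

Irnekan: *wirosgondeb
  wirosgondeb → werosgondeb   [pre-rhotic lowering]
  werosgondeb → werusgundeb   [vowel merger]
  werusgundeb → werusgunteb   [unconditioned shift]
  werusgunteb → werusguntep   [final devoicing]
  werusguntep (rule 5 does not apply)
  giving Irnekan werusguntep.

werusguntep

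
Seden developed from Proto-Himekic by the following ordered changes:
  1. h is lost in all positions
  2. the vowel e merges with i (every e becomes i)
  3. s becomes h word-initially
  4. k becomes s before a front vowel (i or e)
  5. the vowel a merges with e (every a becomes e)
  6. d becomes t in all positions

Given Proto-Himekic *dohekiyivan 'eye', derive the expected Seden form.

Seden: *dohekiyivan > doekiyivan > doikiyivan > doisiyivan > doisiyiven > toisiyiven  (by h-loss, vowel merger, palatalisation, vowel merger, unconditioned shift)

toisiyiven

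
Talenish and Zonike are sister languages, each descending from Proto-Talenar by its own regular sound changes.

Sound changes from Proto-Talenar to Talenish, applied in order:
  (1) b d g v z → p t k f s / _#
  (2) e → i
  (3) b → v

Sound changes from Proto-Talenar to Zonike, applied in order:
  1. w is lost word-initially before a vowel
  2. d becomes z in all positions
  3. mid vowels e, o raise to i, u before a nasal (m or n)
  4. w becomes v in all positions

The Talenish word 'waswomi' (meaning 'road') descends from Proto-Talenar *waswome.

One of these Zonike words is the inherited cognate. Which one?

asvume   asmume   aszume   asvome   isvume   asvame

Zonike: start from *waswome.
  rule 1 (glide loss): waswome → aswome
  rule 2: no change — aswome
  rule 3 (pre-nasal raising): aswome → aswume
  rule 4 (unconditioned shift): aswume → asvume
  ⇒ Zonike asvume
Among the options, 'asvume' alone shows every Zonike change applied in order.

asvume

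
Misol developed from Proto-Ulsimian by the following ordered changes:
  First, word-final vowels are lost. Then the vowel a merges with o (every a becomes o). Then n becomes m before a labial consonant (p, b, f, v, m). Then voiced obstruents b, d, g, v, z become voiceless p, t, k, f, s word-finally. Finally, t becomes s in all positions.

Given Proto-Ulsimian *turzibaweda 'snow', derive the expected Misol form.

Misol: *turzibaweda
  turzibaweda → turzibawed   [apocope]
  turzibawed → turzibowed   [vowel merger]
  turzibowed (rule 3 does not apply)
  turzibowed → turzibowet   [final devoicing]
  turzibowet → surzibowes   [unconditioned shift]
  giving Misol surzibowes.

surzibowes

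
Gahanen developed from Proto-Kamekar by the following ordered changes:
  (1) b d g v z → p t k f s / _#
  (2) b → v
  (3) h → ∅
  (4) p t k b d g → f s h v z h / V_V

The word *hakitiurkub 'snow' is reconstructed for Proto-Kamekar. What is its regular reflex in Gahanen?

Gahanen: start from *hakitiurkub.
  rule 1 (final devoicing): hakitiurkub → hakitiurkup
  rule 2: no change — hakitiurkup
  rule 3 (h-loss): hakitiurkup → akitiurkup
  rule 4 (intervocalic lenition): akitiurkup → ahisiurkup
  ⇒ Gahanen ahisiurkup

ahisiurkup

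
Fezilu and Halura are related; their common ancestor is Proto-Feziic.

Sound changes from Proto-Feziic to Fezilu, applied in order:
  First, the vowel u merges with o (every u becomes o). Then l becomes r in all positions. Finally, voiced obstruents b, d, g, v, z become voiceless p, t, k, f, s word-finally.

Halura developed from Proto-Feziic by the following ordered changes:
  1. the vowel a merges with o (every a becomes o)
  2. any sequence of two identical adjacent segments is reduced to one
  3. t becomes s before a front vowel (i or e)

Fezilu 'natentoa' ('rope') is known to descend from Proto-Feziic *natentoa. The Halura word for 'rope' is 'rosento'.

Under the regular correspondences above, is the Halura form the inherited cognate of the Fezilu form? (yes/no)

Derive the expected Halura reflex of *natentoa:
Halura: start from *natentoa.
  rule 1 (vowel merger): natentoa → notentoo
  rule 2 (degemination): notentoo → notento
  rule 3 (palatalisation): notento → nosento
  ⇒ Halura nosento
The regular Halura reflex would be 'nosento', but the attested form is 'rosento'. The correspondence is irregular, so they are not cognates (the Halura form has a different source).

no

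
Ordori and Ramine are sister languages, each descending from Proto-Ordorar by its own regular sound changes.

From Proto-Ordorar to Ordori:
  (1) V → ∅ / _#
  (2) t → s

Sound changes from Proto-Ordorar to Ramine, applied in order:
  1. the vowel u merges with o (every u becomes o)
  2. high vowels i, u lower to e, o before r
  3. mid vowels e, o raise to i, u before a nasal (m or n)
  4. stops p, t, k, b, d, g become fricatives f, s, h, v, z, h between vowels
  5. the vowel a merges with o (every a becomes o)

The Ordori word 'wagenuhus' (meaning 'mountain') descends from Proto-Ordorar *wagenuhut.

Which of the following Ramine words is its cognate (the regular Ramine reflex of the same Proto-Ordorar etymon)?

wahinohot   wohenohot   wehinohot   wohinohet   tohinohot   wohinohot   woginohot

Ramine: start from *wagenuhut.
  rule 1 (vowel merger): wagenuhut → wagenohot
  rule 2: no change — wagenohot
  rule 3 (pre-nasal raising): wagenohot → waginohot
  rule 4 (intervocalic lenition): waginohot → wahinohot
  rule 5 (vowel merger): wahinohot → wohinohot
  ⇒ Ramine wohinohot
Only 'wohinohot' matches the regular Ramine development of *wagenuhut.

wohinohot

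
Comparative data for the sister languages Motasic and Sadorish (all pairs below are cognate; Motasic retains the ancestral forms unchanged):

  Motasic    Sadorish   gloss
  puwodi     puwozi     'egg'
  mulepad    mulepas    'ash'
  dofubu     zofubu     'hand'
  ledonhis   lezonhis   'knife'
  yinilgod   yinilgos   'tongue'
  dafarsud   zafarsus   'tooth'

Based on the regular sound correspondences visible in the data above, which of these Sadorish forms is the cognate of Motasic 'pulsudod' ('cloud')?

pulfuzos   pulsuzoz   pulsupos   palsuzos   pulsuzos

pulsuzos

ledonhis ~ lezonhis — Motasic d corresponds to Sadorish z between vowels (before a back vowel).
mulepad ~ mulepas, yinilgod ~ yinilgos — Motasic d corresponds to Sadorish s word-finally.
Applying these to Motasic 'pulsudod':
  pulsudod → pulsuzod   (d→z between vowels (before a back vowel))
  pulsuzod → pulsuzos   (d→s word-finally)
So the Sadorish cognate is 'pulsuzos'.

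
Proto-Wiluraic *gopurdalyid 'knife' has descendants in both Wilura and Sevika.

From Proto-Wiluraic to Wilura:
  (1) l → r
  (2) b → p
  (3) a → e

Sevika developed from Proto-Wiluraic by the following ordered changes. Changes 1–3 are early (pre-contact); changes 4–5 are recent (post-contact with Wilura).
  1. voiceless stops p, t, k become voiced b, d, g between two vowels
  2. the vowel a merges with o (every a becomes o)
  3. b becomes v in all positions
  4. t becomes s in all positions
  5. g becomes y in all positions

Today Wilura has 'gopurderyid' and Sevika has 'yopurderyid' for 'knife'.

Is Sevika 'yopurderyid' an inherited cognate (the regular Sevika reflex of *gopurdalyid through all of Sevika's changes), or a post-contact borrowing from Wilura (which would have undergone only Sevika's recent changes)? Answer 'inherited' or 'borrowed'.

borrowed

If inherited, *gopurdalyid would pass through all of Sevika's changes:
Sevika: *gopurdalyid
  gopurdalyid → goburdalyid   [intervocalic voicing]
  goburdalyid → goburdolyid   [vowel merger]
  goburdolyid → govurdolyid   [unconditioned shift]
  govurdolyid (rule 4 does not apply)
  govurdolyid → yovurdolyid   [unconditioned shift]
  giving Sevika yovurdolyid.
If borrowed from Wilura 'gopurderyid' after the early changes, it would undergo only the recent ones:
  rule 4 (unconditioned shift): no change (gopurderyid)
  rule 5 (unconditioned shift): gopurderyid → yopurderyid
  ⇒ as a loan: yopurderyid
Sevika 'yopurderyid' matches the loan outcome 'yopurderyid', not the inherited 'yovurdolyid' — it skipped the early Sevika changes, so it was borrowed from Wilura.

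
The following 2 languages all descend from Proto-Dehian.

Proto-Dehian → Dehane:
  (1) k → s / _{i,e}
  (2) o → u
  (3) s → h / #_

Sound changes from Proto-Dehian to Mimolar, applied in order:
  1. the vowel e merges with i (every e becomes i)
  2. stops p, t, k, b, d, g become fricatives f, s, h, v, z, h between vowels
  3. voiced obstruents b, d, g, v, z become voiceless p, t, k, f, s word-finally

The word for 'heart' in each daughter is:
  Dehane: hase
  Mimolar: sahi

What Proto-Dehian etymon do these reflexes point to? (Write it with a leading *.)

Position 3: Dehane has s, Mimolar has h. Taking the neighbouring segments as reconstructed: Dehane s could go back to *k or *s; Mimolar h could go back to *k or *g or *h — the one source consistent with every daughter is *k.
Position 4: Dehane has e, Mimolar has i. Dehane preserves e here (none of its changes turn any other segment into e), so the proto-segment is *e.
Position 1: Dehane has h, Mimolar has s. Taking the neighbouring segments as reconstructed: Dehane h could go back to *s or *h; Mimolar s can only go back to *s — the one source consistent with every daughter is *s.
Continuing position by position gives *sake; check it forward:
Dehane: start from *sake.
  rule 1 (palatalisation): sake → sase
  rule 2: no change — sase
  rule 3 (debuccalisation): sase → hase
  ⇒ Dehane hase
Mimolar: *sake
  sake → saki   [vowel merger]
  saki → sahi   [intervocalic lenition]
  sahi (rule 3 does not apply)
  giving Mimolar sahi.
Only *sake yields all of Dehane hase, Mimolar sahi.

*sake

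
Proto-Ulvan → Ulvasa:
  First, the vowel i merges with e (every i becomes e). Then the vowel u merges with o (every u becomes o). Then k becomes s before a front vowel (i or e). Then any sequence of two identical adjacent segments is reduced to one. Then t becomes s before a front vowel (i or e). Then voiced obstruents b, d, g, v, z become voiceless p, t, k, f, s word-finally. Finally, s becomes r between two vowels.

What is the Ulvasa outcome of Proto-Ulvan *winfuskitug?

wenforetok

Ulvasa: start from *winfuskitug.
  rule 1 (vowel merger): winfuskitug → wenfusketug
  rule 2 (vowel merger): wenfusketug → wenfosketog
  rule 3 (palatalisation): wenfosketog → wenfossetog
  rule 4 (degemination): wenfossetog → wenfosetog
  rule 5: no change — wenfosetog
  rule 6 (final devoicing): wenfosetog → wenfosetok
  rule 7 (rhotacism): wenfosetok → wenforetok
  ⇒ Ulvasa wenforetok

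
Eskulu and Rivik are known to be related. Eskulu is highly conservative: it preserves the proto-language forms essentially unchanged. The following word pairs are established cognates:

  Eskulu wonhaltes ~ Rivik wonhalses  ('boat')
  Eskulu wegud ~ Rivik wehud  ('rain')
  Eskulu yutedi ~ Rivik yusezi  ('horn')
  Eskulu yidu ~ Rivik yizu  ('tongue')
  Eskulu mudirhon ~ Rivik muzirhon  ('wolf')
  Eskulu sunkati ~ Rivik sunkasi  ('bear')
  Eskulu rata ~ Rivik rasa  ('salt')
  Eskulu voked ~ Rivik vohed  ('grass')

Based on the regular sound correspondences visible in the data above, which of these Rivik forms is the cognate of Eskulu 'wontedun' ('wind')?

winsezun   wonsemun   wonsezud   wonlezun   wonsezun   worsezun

wonhaltes ~ wonhalses — Eskulu t corresponds to Rivik s after a consonant, before a front vowel.
yidu ~ yizu — Eskulu d corresponds to Rivik z between vowels (before a back vowel).
Applying these to Eskulu 'wontedun':
  wontedun → wonsedun   (t→s after a consonant, before a front vowel)
  wonsedun → wonsezun   (d→z between vowels (before a back vowel))
So the Rivik cognate is 'wonsezun'.

wonsezun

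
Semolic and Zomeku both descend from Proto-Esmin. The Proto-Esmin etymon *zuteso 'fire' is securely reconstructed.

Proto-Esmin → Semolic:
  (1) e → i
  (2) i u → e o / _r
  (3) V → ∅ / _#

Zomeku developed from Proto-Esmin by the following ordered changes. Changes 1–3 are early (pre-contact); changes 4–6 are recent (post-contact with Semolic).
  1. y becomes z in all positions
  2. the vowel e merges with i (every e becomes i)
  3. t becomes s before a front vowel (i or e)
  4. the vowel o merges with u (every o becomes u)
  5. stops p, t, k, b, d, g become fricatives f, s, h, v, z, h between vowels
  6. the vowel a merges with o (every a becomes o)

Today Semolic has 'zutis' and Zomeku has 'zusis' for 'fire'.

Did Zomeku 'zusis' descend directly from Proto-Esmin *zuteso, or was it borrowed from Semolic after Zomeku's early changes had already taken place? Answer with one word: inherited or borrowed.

If inherited, *zuteso would pass through all of Zomeku's changes:
Zomeku: *zuteso > zutiso > zusiso > zusisu  (by vowel merger, palatalisation, vowel merger)
If borrowed from Semolic 'zutis' after the early changes, it would undergo only the recent ones:
  rule 4 (vowel merger): no change (zutis)
  rule 5 (intervocalic lenition): zutis → zusis
  rule 6 (vowel merger): no change (zusis)
  ⇒ as a loan: zusis
Zomeku 'zusis' matches the loan outcome 'zusis', not the inherited 'zusisu' — it skipped the early Zomeku changes, so it was borrowed from Semolic.

borrowed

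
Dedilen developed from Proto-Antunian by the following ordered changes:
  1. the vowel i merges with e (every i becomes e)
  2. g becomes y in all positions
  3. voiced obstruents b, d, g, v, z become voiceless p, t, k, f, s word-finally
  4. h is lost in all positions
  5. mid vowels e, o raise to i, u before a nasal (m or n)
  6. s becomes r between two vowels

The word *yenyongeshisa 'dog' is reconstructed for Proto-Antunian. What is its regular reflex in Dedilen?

Dedilen: *yenyongeshisa > yenyongeshesa > yenyonyeshesa > yenyonyesesa > yinyunyesesa > yinyunyerera  (by vowel merger, unconditioned shift, h-loss, pre-nasal raising, rhotacism)

yinyunyerera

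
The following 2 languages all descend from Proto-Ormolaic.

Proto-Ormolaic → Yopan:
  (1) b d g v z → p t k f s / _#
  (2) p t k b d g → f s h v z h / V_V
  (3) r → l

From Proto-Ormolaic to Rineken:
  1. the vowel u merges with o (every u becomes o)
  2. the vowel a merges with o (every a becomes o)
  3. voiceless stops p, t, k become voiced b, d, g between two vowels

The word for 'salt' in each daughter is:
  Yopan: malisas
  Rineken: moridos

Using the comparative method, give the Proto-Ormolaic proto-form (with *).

Position 2: Yopan has a, Rineken has o. Yopan preserves a here (none of its changes turn any other segment into a), so the proto-segment is *a.
Position 5: Yopan has s, Rineken has d. Taking the neighbouring segments as reconstructed: Yopan s could go back to *t or *s; Rineken d could go back to *t or *d — the one source consistent with every daughter is *t.
Position 6: Yopan has a, Rineken has o. Yopan preserves a here (none of its changes turn any other segment into a), so the proto-segment is *a.
Continuing position by position gives *maritas; check it forward:
Yopan: *maritas > marisas > malisas  (by intervocalic lenition, unconditioned shift)
Rineken: *maritas > moritos > moridos  (by vowel merger, intervocalic voicing)
*maritas is the unique common source.

*maritas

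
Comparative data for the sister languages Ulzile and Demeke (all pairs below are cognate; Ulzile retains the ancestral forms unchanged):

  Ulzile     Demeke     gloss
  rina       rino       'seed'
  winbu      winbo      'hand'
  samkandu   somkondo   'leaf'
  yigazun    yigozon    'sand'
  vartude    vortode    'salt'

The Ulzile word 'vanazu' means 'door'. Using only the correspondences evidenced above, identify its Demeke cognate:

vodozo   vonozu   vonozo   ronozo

vonozo

samkandu ~ somkondo — Ulzile a corresponds to Demeke o after a consonant, before a nasal.
yigazun ~ yigozon — Ulzile a corresponds to Demeke o after a consonant, before a consonant other than r, m, n, p, b, f, v.
winbu ~ winbo, samkandu ~ somkondo — Ulzile u corresponds to Demeke o word-finally.
Applying these to Ulzile 'vanazu':
  vanazu → vonazu   (a→o after a consonant, before a nasal)
  vonazu → vonozu   (a→o after a consonant, before a consonant other than r, m, n, p, b, f, v)
  vonozu → vonozo   (u→o word-finally)
So the Demeke cognate is 'vonozo'.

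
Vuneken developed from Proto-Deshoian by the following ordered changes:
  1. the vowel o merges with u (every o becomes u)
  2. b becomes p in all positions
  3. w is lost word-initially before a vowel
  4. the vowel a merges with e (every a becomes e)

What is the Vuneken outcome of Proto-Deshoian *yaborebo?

yepurepu

Vuneken: start from *yaborebo.
  rule 1 (vowel merger): yaborebo → yaburebu
  rule 2 (unconditioned shift): yaburebu → yapurepu
  rule 3: no change — yapurepu
  rule 4 (vowel merger): yapurepu → yepurepu
  ⇒ Vuneken yepurepu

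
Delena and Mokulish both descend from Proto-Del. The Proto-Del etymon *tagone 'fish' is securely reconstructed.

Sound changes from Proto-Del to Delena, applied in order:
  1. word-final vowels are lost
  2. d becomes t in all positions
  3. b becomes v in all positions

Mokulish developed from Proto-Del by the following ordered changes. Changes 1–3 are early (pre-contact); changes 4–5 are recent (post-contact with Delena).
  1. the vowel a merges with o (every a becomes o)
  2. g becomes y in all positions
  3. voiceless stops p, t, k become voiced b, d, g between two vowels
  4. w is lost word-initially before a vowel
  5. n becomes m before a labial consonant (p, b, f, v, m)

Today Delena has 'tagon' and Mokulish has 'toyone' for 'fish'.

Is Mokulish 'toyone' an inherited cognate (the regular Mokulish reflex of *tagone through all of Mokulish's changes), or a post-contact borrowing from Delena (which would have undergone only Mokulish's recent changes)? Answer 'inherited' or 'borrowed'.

If inherited, *tagone would pass through all of Mokulish's changes:
Mokulish: *tagone > togone > toyone  (by vowel merger, unconditioned shift)
If borrowed from Delena 'tagon' after the early changes, it would undergo only the recent ones:
  rule 4 (glide loss): no change (tagon)
  rule 5 (nasal place assimilation): no change (tagon)
  ⇒ as a loan: tagon
Mokulish 'toyone' matches the inherited outcome exactly, so it is an inherited cognate, not a loan.

inherited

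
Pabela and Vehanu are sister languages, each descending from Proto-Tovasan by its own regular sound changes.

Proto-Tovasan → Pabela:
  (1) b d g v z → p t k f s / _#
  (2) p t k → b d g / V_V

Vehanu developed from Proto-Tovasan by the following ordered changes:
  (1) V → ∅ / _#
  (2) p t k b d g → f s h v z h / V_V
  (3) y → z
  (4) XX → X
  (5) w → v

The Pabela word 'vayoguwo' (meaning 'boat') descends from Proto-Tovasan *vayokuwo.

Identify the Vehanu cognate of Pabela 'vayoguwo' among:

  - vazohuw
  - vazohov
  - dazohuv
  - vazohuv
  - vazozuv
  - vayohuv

Vehanu: *vayokuwo > vayokuw > vayohuw > vazohuw > vazohuv  (by apocope, intervocalic lenition, unconditioned shift, unconditioned shift)
Among the options, 'vazohuv' alone shows every Vehanu change applied in order.

vazohuv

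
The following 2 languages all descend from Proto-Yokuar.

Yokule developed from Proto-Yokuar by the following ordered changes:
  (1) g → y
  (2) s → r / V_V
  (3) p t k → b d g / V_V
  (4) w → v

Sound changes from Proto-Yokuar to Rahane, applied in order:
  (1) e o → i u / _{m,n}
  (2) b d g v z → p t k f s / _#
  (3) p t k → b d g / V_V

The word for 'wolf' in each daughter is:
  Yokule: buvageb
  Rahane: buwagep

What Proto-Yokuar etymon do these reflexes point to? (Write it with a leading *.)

Position 3: Yokule has v, Rahane has w. Rahane preserves w here (none of its changes turn any other segment into w), so the proto-segment is *w.
Position 7: Yokule has b, Rahane has p. Taking the neighbouring segments as reconstructed: Yokule b can only go back to *b; Rahane p could go back to *p or *b — the one source consistent with every daughter is *b.
Position 5: Yokule has g, Rahane has g. In Yokule, g can only continue *k, so the proto-segment is *k.
Verify the candidate proto-form against each daughter:
Yokule: *buwakeb
  buwakeb (rule 1 does not apply)
  buwakeb (rule 2 does not apply)
  buwakeb → buwageb   [intervocalic voicing]
  buwageb → buvageb   [unconditioned shift]
  giving Yokule buvageb.
Rahane: *buwakeb > buwakep > buwagep  (by final devoicing, intervocalic voicing)
*buwakeb is the unique common source.

*buwakeb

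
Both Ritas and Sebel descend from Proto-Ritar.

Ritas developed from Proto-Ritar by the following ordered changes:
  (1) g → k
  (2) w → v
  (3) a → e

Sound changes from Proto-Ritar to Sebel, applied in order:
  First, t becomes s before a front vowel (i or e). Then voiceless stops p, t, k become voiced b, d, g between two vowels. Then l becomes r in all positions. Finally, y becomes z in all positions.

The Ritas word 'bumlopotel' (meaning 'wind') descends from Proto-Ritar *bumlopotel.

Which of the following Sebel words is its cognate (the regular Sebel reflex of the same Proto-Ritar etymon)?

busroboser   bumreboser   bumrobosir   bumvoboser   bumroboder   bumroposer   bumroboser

Sebel: *bumlopotel > bumloposel > bumlobosel > bumroboser  (by palatalisation, intervocalic voicing, unconditioned shift)

bumroboser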